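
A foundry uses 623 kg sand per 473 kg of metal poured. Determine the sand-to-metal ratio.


Formula: Sand-to-Metal Ratio = W_sand / W_metal
Ratio = 623 kg / 473 kg = 1.3171

Final answer: 1.3171


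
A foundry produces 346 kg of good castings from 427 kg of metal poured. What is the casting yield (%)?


Formula: Casting Yield = (W_good / W_total) * 100
Yield = (346 kg / 427 kg) * 100 = 81.0304%

Final answer: 81.0304%


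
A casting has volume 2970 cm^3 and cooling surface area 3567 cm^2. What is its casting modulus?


Formula: Casting Modulus M = V / A
M = 2970 cm^3 / 3567 cm^2 = 0.8326 cm


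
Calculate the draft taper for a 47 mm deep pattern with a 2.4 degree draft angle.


Formula: taper = depth * tan(draft_angle)
tan(2.4 deg) = 0.0419124
taper = 47 mm * 0.0419124 = 1.9699 mm

Final answer: 1.9699 mm


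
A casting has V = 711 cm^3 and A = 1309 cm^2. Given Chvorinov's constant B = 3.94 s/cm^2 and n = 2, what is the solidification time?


Formula: t_s = B * (V/A)^n  (Chvorinov's rule, n=2)
Modulus M = V/A = 711/1309 = 0.543163 cm
M^2 = 0.543163^2 = 0.295026 cm^2
t_s = 3.94 * 0.295026 = 1.1624 s

1.1624 s


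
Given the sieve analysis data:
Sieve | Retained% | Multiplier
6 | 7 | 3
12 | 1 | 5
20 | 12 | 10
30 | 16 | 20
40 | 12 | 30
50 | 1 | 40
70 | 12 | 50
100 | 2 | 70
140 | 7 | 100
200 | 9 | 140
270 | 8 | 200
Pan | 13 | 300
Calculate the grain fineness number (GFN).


Formula: GFN = sum(pct * multiplier) / sum(pct)
sum(pct * multiplier) = 9066
sum(pct) = 100
GFN = 9066 / 100 = 90.66


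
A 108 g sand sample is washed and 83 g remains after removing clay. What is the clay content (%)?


Formula: Clay% = (W_total - W_washed) / W_total * 100
Clay mass = 108 - 83 = 25 g
Clay% = 25 / 108 * 100 = 23.1481%

23.1481%


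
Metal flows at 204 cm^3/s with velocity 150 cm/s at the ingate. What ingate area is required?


Formula: A_ingate = Q / v  (continuity equation)
A = 204 cm^3/s / 150 cm/s = 1.3600 cm^2

Answer: 1.3600 cm^2


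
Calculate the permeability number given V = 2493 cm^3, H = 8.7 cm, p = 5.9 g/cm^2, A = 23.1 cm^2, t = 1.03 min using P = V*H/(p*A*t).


Formula: Permeability Number P = (V * H) / (p * A * t)
Numerator: V * H = 2493 * 8.7 = 21689.1
Denominator: p * A * t = 5.9 * 23.1 * 1.03 = 140.3787
P = 21689.1 / 140.3787 = 154.5042


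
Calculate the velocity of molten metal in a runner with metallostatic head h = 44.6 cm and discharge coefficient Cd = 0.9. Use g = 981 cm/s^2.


Formula: v = Cd * sqrt(2 * g * h)  (Torricelli with discharge coefficient)
2*g*h = 2 * 981 * 44.6 = 87505.2 cm^2/s^2
sqrt(87505.2) = 295.81278 cm/s
v = 0.9 * 295.81278 = 266.2315 cm/s

Answer: 266.2315 cm/s


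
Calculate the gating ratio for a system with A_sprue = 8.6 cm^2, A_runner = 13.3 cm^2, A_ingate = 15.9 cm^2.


Sprue:Runner:Ingate = 1 : 13.3/8.6 : 15.9/8.6 = 1:1.55:1.85


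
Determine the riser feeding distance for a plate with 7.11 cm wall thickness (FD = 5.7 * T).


Formula: FD = 5.7 * T  (riser feeding-distance rule)
FD = 5.7 * 7.11 cm = 40.5270 cm

Answer: 40.5270 cm


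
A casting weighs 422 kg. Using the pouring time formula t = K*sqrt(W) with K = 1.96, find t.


Formula: t = K * sqrt(W)
sqrt(W) = sqrt(422) = 20.54264
t = 1.96 * 20.54264 = 40.2636 s

Answer: 40.2636 s


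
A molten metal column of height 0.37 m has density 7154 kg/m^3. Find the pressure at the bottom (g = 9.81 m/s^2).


Formula: P = rho * g * h
rho * g = 7154 * 9.81 = 70180.74 N/m^3
P = 70180.74 * 0.37 = 25966.8738 Pa


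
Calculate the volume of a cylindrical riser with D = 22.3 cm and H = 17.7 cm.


Formula: V = pi * (D/2)^2 * H  (cylinder volume)
Radius = D/2 = 22.3/2 = 11.15 cm
V = pi * 11.15^2 * 17.7 = 6913.1006 cm^3

Final answer: 6913.1006 cm^3


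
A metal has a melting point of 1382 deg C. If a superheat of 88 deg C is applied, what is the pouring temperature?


Formula: T_pour = T_melt + Superheat
T_pour = 1382 + 88 = 1470 deg C

1470 deg C


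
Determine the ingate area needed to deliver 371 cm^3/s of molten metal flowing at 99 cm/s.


Formula: A_ingate = Q / v  (continuity equation)
A = 371 cm^3/s / 99 cm/s = 3.7475 cm^2

Answer: 3.7475 cm^2


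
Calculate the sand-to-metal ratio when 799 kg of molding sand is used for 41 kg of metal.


Formula: Sand-to-Metal Ratio = W_sand / W_metal
Ratio = 799 kg / 41 kg = 19.4878

19.4878


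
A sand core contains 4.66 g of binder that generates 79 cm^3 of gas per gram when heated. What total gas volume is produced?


Formula: V_gas = W_binder * gas_evolution_rate
V = 4.66 g * 79 cm^3/g = 368.1400 cm^3

368.1400 cm^3


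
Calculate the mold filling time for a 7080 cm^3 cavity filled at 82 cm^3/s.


Formula: t_fill = V_mold / Q_flow
t = 7080 cm^3 / 82 cm^3/s = 86.3415 s

Final answer: 86.3415 s


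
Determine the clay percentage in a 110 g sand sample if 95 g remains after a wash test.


Formula: Clay% = (W_total - W_washed) / W_total * 100
Clay mass = 110 - 95 = 15 g
Clay% = 15 / 110 * 100 = 13.6364%

Final answer: 13.6364%


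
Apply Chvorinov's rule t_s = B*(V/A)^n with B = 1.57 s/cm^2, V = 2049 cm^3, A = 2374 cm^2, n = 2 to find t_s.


Formula: t_s = B * (V/A)^n  (Chvorinov's rule, n=2)
Modulus M = V/A = 2049/2374 = 0.863100 cm
M^2 = 0.863100^2 = 0.744942 cm^2
t_s = 1.57 * 0.744942 = 1.1696 s

Answer: 1.1696 s


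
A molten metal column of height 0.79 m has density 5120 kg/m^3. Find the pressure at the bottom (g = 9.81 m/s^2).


Formula: P = rho * g * h
rho * g = 5120 * 9.81 = 50227.2 N/m^3
P = 50227.2 * 0.79 = 39679.4880 Pa

39679.4880 Pa


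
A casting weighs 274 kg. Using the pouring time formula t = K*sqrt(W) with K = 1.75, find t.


Formula: t = K * sqrt(W)
sqrt(W) = sqrt(274) = 16.55295
t = 1.75 * 16.55295 = 28.9677 s

Final answer: 28.9677 s


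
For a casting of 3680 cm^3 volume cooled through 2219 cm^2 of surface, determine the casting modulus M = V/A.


Formula: Casting Modulus M = V / A
M = 3680 cm^3 / 2219 cm^2 = 1.6584 cm

Final answer: 1.6584 cm


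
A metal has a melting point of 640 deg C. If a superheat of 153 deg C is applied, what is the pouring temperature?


Formula: T_pour = T_melt + Superheat
T_pour = 640 + 153 = 793 deg C


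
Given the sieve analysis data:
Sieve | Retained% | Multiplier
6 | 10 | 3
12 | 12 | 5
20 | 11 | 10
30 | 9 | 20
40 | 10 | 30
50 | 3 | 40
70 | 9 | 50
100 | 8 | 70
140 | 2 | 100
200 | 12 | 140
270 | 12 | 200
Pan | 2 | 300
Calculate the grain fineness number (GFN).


Formula: GFN = sum(pct * multiplier) / sum(pct)
sum(pct * multiplier) = 6690
sum(pct) = 100
GFN = 6690 / 100 = 66.90

Answer: 66.90


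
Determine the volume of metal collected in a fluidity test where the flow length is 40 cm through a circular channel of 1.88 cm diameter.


Formula: V = pi * (d/2)^2 * L  (cylinder volume)
Radius = 1.88/2 = 0.94 cm
V = pi * 0.94^2 * 40 = 111.0365 cm^3


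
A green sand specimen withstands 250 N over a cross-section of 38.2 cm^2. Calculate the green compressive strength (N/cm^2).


Formula: Compressive Strength = Force / Area
Strength = 250 N / 38.2 cm^2 = 6.5445 N/cm^2

Answer: 6.5445 N/cm^2


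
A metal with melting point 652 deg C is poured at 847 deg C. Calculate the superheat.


Formula: Superheat = T_pour - T_melt
Superheat = 847 - 652 = 195 deg C


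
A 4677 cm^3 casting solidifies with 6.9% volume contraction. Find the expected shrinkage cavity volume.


Formula: V_shrink = V_casting * shrinkage_pct / 100
V_shrink = 4677 cm^3 * 6.9 / 100 = 322.7130 cm^3


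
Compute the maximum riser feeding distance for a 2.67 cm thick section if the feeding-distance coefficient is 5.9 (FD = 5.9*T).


Formula: FD = 5.9 * T  (riser feeding-distance rule)
FD = 5.9 * 2.67 cm = 15.7530 cm

15.7530 cm


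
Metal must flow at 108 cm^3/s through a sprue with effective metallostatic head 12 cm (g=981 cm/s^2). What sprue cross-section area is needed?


Formula: v = sqrt(2*g*h), A = Q/v
Velocity: v = sqrt(2 * 981 * 12) = sqrt(23544) = 153.4405 cm/s
Sprue area: A = Q / v = 108 / 153.4405 = 0.7039 cm^2

0.7039 cm^2


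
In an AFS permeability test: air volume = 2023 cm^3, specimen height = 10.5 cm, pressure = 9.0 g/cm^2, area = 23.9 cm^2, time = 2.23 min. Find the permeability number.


Formula: Permeability Number P = (V * H) / (p * A * t)
Numerator: V * H = 2023 * 10.5 = 21241.5
Denominator: p * A * t = 9.0 * 23.9 * 2.23 = 479.673
P = 21241.5 / 479.673 = 44.2833

44.2833


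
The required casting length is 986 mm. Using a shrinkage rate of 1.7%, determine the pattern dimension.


Formula: L_pattern = L_casting * (1 + shrinkage_rate/100)
Shrinkage factor = 1 + 1.7/100 = 1.017
L_pattern = 986 mm * 1.017 = 1002.7620 mm


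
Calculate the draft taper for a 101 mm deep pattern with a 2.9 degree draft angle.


Formula: taper = depth * tan(draft_angle)
tan(2.9 deg) = 0.0506578
taper = 101 mm * 0.0506578 = 5.1164 mm

5.1164 mm


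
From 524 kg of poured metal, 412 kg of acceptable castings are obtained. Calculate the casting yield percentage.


Formula: Casting Yield = (W_good / W_total) * 100
Yield = (412 kg / 524 kg) * 100 = 78.6260%

78.6260%


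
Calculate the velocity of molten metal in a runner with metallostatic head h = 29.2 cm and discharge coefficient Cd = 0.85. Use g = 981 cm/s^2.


Formula: v = Cd * sqrt(2 * g * h)  (Torricelli with discharge coefficient)
2*g*h = 2 * 981 * 29.2 = 57290.4 cm^2/s^2
sqrt(57290.4) = 239.35413 cm/s
v = 0.85 * 239.35413 = 203.4510 cm/s


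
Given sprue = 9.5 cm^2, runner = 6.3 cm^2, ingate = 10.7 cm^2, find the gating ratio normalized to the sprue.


Sprue:Runner:Ingate = 1 : 6.3/9.5 : 10.7/9.5 = 1:0.66:1.13

1:0.66:1.13


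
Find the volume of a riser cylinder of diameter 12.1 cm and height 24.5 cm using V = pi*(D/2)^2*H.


Formula: V = pi * (D/2)^2 * H  (cylinder volume)
Radius = D/2 = 12.1/2 = 6.05 cm
V = pi * 6.05^2 * 24.5 = 2817.2586 cm^3

Answer: 2817.2586 cm^3


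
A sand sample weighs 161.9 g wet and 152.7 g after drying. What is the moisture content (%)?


Formula: MC = (W_wet - W_dry) / W_wet * 100
Water mass = 161.9 - 152.7 = 9.2 g
MC = 9.2 / 161.9 * 100 = 5.6825%

Answer: 5.6825%


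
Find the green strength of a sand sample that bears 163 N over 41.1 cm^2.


Formula: Compressive Strength = Force / Area
Strength = 163 N / 41.1 cm^2 = 3.9659 N/cm^2

Final answer: 3.9659 N/cm^2


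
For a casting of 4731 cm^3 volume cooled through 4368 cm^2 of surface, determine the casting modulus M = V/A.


Formula: Casting Modulus M = V / A
M = 4731 cm^3 / 4368 cm^2 = 1.0831 cm

1.0831 cm


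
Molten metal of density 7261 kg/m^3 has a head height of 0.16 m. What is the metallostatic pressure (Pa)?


Formula: P = rho * g * h
rho * g = 7261 * 9.81 = 71230.41 N/m^3
P = 71230.41 * 0.16 = 11396.8656 Pa

Final answer: 11396.8656 Pa


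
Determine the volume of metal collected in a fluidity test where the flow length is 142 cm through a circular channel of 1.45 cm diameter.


Formula: V = pi * (d/2)^2 * L  (cylinder volume)
Radius = 1.45/2 = 0.725 cm
V = pi * 0.725^2 * 142 = 234.4845 cm^3

Final answer: 234.4845 cm^3


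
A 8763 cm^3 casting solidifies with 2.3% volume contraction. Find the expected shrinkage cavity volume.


Formula: V_shrink = V_casting * shrinkage_pct / 100
V_shrink = 8763 cm^3 * 2.3 / 100 = 201.5490 cm^3

Answer: 201.5490 cm^3


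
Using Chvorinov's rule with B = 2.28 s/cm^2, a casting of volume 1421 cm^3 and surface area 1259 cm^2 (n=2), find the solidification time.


Formula: t_s = B * (V/A)^n  (Chvorinov's rule, n=2)
Modulus M = V/A = 1421/1259 = 1.128674 cm
M^2 = 1.128674^2 = 1.273905 cm^2
t_s = 2.28 * 1.273905 = 2.9045 s

Final answer: 2.9045 s


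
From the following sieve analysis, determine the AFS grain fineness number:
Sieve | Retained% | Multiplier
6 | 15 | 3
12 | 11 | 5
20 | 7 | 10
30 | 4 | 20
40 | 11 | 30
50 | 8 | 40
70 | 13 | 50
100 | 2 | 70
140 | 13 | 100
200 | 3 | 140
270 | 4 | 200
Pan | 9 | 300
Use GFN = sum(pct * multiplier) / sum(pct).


Formula: GFN = sum(pct * multiplier) / sum(pct)
sum(pct * multiplier) = 6910
sum(pct) = 100
GFN = 6910 / 100 = 69.10


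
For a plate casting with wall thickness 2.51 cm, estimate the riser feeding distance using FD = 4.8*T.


Formula: FD = 4.8 * T  (riser feeding-distance rule)
FD = 4.8 * 2.51 cm = 12.0480 cm


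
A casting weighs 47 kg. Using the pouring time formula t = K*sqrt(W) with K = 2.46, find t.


Formula: t = K * sqrt(W)
sqrt(W) = sqrt(47) = 6.85565
t = 2.46 * 6.85565 = 16.8649 s


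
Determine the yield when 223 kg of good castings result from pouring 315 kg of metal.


Formula: Casting Yield = (W_good / W_total) * 100
Yield = (223 kg / 315 kg) * 100 = 70.7937%

Answer: 70.7937%


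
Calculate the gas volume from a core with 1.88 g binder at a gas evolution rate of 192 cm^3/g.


Formula: V_gas = W_binder * gas_evolution_rate
V = 1.88 g * 192 cm^3/g = 360.9600 cm^3

360.9600 cm^3


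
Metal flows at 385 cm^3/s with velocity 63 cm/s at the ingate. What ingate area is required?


Formula: A_ingate = Q / v  (continuity equation)
A = 385 cm^3/s / 63 cm/s = 6.1111 cm^2


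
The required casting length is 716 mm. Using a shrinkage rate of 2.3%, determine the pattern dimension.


Formula: L_pattern = L_casting * (1 + shrinkage_rate/100)
Shrinkage factor = 1 + 2.3/100 = 1.023
L_pattern = 716 mm * 1.023 = 732.4680 mm

Final answer: 732.4680 mm


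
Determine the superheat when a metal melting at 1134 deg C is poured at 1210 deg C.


Formula: Superheat = T_pour - T_melt
Superheat = 1210 - 1134 = 76 deg C

Answer: 76 deg C


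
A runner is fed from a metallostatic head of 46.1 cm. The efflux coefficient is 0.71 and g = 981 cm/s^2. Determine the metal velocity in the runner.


Formula: v = Cd * sqrt(2 * g * h)  (Torricelli with discharge coefficient)
2*g*h = 2 * 981 * 46.1 = 90448.2 cm^2/s^2
sqrt(90448.2) = 300.74607 cm/s
v = 0.71 * 300.74607 = 213.5297 cm/s

Answer: 213.5297 cm/s


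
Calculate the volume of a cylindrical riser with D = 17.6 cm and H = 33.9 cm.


Formula: V = pi * (D/2)^2 * H  (cylinder volume)
Radius = D/2 = 17.6/2 = 8.8 cm
V = pi * 8.8^2 * 33.9 = 8247.3593 cm^3

8247.3593 cm^3


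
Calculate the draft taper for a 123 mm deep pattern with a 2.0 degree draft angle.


Formula: taper = depth * tan(draft_angle)
tan(2.0 deg) = 0.0349208
taper = 123 mm * 0.0349208 = 4.2953 mm

4.2953 mm


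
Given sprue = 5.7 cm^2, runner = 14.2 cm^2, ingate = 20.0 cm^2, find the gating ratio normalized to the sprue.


Sprue:Runner:Ingate = 1 : 14.2/5.7 : 20.0/5.7 = 1:2.49:3.51

Final answer: 1:2.49:3.51


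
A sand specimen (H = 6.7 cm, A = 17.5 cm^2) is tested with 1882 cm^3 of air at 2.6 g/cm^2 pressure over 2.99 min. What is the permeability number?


Formula: Permeability Number P = (V * H) / (p * A * t)
Numerator: V * H = 1882 * 6.7 = 12609.4
Denominator: p * A * t = 2.6 * 17.5 * 2.99 = 136.045
P = 12609.4 / 136.045 = 92.6855

Final answer: 92.6855


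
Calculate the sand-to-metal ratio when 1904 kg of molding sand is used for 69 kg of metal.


Formula: Sand-to-Metal Ratio = W_sand / W_metal
Ratio = 1904 kg / 69 kg = 27.5942

Answer: 27.5942


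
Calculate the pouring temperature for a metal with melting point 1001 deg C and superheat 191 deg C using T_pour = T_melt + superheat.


Formula: T_pour = T_melt + Superheat
T_pour = 1001 + 191 = 1192 deg C

1192 deg C


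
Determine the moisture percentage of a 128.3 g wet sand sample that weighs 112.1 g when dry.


Formula: MC = (W_wet - W_dry) / W_wet * 100
Water mass = 128.3 - 112.1 = 16.2 g
MC = 16.2 / 128.3 * 100 = 12.6267%

Final answer: 12.6267%


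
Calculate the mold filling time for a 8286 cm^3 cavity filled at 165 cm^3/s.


Formula: t_fill = V_mold / Q_flow
t = 8286 cm^3 / 165 cm^3/s = 50.2182 s


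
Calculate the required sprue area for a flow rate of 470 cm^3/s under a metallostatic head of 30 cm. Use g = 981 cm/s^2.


Formula: v = sqrt(2*g*h), A = Q/v
Velocity: v = sqrt(2 * 981 * 30) = sqrt(58860) = 242.6108 cm/s
Sprue area: A = Q / v = 470 / 242.6108 = 1.9373 cm^2

Final answer: 1.9373 cm^2


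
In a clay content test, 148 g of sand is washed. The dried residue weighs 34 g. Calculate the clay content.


Formula: Clay% = (W_total - W_washed) / W_total * 100
Clay mass = 148 - 34 = 114 g
Clay% = 114 / 148 * 100 = 77.0270%


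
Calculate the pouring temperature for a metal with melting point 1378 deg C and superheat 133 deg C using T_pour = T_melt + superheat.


Formula: T_pour = T_melt + Superheat
T_pour = 1378 + 133 = 1511 deg C


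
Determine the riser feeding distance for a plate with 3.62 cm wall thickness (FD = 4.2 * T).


Formula: FD = 4.2 * T  (riser feeding-distance rule)
FD = 4.2 * 3.62 cm = 15.2040 cm

Final answer: 15.2040 cm


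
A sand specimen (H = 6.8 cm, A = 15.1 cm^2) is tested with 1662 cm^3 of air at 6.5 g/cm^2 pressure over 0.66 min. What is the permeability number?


Formula: Permeability Number P = (V * H) / (p * A * t)
Numerator: V * H = 1662 * 6.8 = 11301.6
Denominator: p * A * t = 6.5 * 15.1 * 0.66 = 64.779
P = 11301.6 / 64.779 = 174.4639


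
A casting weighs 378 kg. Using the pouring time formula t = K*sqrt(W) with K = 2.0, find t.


Formula: t = K * sqrt(W)
sqrt(W) = sqrt(378) = 19.44222
t = 2.0 * 19.44222 = 38.8844 s

Answer: 38.8844 s


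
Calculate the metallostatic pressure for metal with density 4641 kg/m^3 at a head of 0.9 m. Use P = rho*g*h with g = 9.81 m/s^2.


Formula: P = rho * g * h
rho * g = 4641 * 9.81 = 45528.21 N/m^3
P = 45528.21 * 0.9 = 40975.3890 Pa


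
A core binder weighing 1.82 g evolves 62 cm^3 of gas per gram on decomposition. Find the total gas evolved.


Formula: V_gas = W_binder * gas_evolution_rate
V = 1.82 g * 62 cm^3/g = 112.8400 cm^3

Answer: 112.8400 cm^3


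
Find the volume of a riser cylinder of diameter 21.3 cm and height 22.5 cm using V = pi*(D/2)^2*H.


Formula: V = pi * (D/2)^2 * H  (cylinder volume)
Radius = D/2 = 21.3/2 = 10.65 cm
V = pi * 10.65^2 * 22.5 = 8017.3641 cm^3

8017.3641 cm^3


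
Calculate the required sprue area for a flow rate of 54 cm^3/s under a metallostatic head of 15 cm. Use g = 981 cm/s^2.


Formula: v = sqrt(2*g*h), A = Q/v
Velocity: v = sqrt(2 * 981 * 15) = sqrt(29430) = 171.5517 cm/s
Sprue area: A = Q / v = 54 / 171.5517 = 0.3148 cm^2


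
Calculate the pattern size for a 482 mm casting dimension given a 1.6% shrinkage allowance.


Formula: L_pattern = L_casting * (1 + shrinkage_rate/100)
Shrinkage factor = 1 + 1.6/100 = 1.016
L_pattern = 482 mm * 1.016 = 489.7120 mm


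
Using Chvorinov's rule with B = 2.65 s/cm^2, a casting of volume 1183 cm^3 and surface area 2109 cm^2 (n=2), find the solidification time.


Formula: t_s = B * (V/A)^n  (Chvorinov's rule, n=2)
Modulus M = V/A = 1183/2109 = 0.560929 cm
M^2 = 0.560929^2 = 0.314641 cm^2
t_s = 2.65 * 0.314641 = 0.8338 s

0.8338 s


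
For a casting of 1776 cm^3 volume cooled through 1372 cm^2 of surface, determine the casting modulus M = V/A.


Formula: Casting Modulus M = V / A
M = 1776 cm^3 / 1372 cm^2 = 1.2945 cm

Answer: 1.2945 cm


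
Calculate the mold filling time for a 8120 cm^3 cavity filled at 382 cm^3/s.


Formula: t_fill = V_mold / Q_flow
t = 8120 cm^3 / 382 cm^3/s = 21.2565 s


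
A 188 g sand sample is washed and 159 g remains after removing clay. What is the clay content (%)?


Formula: Clay% = (W_total - W_washed) / W_total * 100
Clay mass = 188 - 159 = 29 g
Clay% = 29 / 188 * 100 = 15.4255%

Answer: 15.4255%


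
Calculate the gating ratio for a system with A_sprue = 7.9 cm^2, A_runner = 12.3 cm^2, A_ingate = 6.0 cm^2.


Sprue:Runner:Ingate = 1 : 12.3/7.9 : 6.0/7.9 = 1:1.56:0.76

1:1.56:0.76


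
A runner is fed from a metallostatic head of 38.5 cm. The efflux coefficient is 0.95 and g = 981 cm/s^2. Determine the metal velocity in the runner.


Formula: v = Cd * sqrt(2 * g * h)  (Torricelli with discharge coefficient)
2*g*h = 2 * 981 * 38.5 = 75537.0 cm^2/s^2
sqrt(75537.0) = 274.83995 cm/s
v = 0.95 * 274.83995 = 261.0980 cm/s

261.0980 cm/s


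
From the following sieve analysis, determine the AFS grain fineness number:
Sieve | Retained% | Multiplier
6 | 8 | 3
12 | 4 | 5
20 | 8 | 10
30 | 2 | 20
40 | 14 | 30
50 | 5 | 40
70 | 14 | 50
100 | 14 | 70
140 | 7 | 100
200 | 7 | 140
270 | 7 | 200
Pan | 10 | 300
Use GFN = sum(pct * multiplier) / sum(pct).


Formula: GFN = sum(pct * multiplier) / sum(pct)
sum(pct * multiplier) = 8544
sum(pct) = 100
GFN = 8544 / 100 = 85.44


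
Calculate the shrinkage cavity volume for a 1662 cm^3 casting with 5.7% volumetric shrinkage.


Formula: V_shrink = V_casting * shrinkage_pct / 100
V_shrink = 1662 cm^3 * 5.7 / 100 = 94.7340 cm^3

94.7340 cm^3


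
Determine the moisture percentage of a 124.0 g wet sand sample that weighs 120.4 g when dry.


Formula: MC = (W_wet - W_dry) / W_wet * 100
Water mass = 124.0 - 120.4 = 3.6 g
MC = 3.6 / 124.0 * 100 = 2.9032%

Answer: 2.9032%


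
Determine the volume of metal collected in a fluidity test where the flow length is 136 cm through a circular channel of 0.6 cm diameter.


Formula: V = pi * (d/2)^2 * L  (cylinder volume)
Radius = 0.6/2 = 0.3 cm
V = pi * 0.3^2 * 136 = 38.4531 cm^3

38.4531 cm^3


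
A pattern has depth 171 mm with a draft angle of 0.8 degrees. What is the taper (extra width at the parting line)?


Formula: taper = depth * tan(draft_angle)
tan(0.8 deg) = 0.0139635
taper = 171 mm * 0.0139635 = 2.3878 mm

2.3878 mm


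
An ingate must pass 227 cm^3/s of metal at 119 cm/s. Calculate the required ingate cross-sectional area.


Formula: A_ingate = Q / v  (continuity equation)
A = 227 cm^3/s / 119 cm/s = 1.9076 cm^2

Final answer: 1.9076 cm^2


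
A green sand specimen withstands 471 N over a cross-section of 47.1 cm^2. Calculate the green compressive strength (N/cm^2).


Formula: Compressive Strength = Force / Area
Strength = 471 N / 47.1 cm^2 = 10.0000 N/cm^2


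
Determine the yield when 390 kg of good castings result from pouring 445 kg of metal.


Formula: Casting Yield = (W_good / W_total) * 100
Yield = (390 kg / 445 kg) * 100 = 87.6404%

Answer: 87.6404%


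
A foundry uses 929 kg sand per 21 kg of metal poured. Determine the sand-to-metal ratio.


Formula: Sand-to-Metal Ratio = W_sand / W_metal
Ratio = 929 kg / 21 kg = 44.2381

44.2381


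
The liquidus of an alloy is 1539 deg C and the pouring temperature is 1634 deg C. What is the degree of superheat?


Formula: Superheat = T_pour - T_melt
Superheat = 1634 - 1539 = 95 deg C

Answer: 95 deg C


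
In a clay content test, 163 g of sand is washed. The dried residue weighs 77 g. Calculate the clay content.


Formula: Clay% = (W_total - W_washed) / W_total * 100
Clay mass = 163 - 77 = 86 g
Clay% = 86 / 163 * 100 = 52.7607%


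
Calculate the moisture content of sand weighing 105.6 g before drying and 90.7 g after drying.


Formula: MC = (W_wet - W_dry) / W_wet * 100
Water mass = 105.6 - 90.7 = 14.9 g
MC = 14.9 / 105.6 * 100 = 14.1098%

14.1098%


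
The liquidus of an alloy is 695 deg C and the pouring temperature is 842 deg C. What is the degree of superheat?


Formula: Superheat = T_pour - T_melt
Superheat = 842 - 695 = 147 deg C

147 deg C


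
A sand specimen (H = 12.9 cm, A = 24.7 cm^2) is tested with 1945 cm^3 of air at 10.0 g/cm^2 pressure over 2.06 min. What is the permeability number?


Formula: Permeability Number P = (V * H) / (p * A * t)
Numerator: V * H = 1945 * 12.9 = 25090.5
Denominator: p * A * t = 10.0 * 24.7 * 2.06 = 508.82
P = 25090.5 / 508.82 = 49.3112

Answer: 49.3112


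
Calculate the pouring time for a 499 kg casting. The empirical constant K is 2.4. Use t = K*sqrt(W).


Formula: t = K * sqrt(W)
sqrt(W) = sqrt(499) = 22.33831
t = 2.4 * 22.33831 = 53.6119 s

Final answer: 53.6119 s


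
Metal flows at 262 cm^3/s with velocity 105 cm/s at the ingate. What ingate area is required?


Formula: A_ingate = Q / v  (continuity equation)
A = 262 cm^3/s / 105 cm/s = 2.4952 cm^2

Answer: 2.4952 cm^2


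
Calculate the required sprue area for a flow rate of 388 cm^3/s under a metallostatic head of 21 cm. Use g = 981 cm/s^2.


Formula: v = sqrt(2*g*h), A = Q/v
Velocity: v = sqrt(2 * 981 * 21) = sqrt(41202) = 202.9828 cm/s
Sprue area: A = Q / v = 388 / 202.9828 = 1.9115 cm^2

1.9115 cm^2


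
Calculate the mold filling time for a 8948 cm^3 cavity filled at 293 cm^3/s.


Formula: t_fill = V_mold / Q_flow
t = 8948 cm^3 / 293 cm^3/s = 30.5392 s

30.5392 s


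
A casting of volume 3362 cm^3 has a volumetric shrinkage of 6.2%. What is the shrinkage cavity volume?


Formula: V_shrink = V_casting * shrinkage_pct / 100
V_shrink = 3362 cm^3 * 6.2 / 100 = 208.4440 cm^3


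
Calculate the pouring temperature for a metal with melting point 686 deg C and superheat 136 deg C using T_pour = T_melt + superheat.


Formula: T_pour = T_melt + Superheat
T_pour = 686 + 136 = 822 deg C

Answer: 822 deg C


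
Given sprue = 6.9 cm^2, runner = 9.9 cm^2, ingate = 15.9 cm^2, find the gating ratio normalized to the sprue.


Sprue:Runner:Ingate = 1 : 9.9/6.9 : 15.9/6.9 = 1:1.43:2.30

1:1.43:2.30


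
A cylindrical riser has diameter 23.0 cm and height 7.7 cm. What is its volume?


Formula: V = pi * (D/2)^2 * H  (cylinder volume)
Radius = D/2 = 23.0/2 = 11.5 cm
V = pi * 11.5^2 * 7.7 = 3199.1623 cm^3

Final answer: 3199.1623 cm^3


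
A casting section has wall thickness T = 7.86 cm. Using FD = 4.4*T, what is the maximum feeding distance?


Formula: FD = 4.4 * T  (riser feeding-distance rule)
FD = 4.4 * 7.86 cm = 34.5840 cm


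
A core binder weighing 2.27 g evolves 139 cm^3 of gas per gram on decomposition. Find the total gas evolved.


Formula: V_gas = W_binder * gas_evolution_rate
V = 2.27 g * 139 cm^3/g = 315.5300 cm^3

Final answer: 315.5300 cm^3


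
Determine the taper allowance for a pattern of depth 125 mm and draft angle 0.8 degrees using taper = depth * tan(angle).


Formula: taper = depth * tan(draft_angle)
tan(0.8 deg) = 0.0139635
taper = 125 mm * 0.0139635 = 1.7454 mm

1.7454 mm


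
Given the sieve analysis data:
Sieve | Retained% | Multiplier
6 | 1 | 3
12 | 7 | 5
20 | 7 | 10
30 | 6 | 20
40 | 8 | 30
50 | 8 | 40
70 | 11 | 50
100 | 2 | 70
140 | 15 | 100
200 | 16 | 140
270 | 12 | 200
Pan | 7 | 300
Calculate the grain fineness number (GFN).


Formula: GFN = sum(pct * multiplier) / sum(pct)
sum(pct * multiplier) = 9718
sum(pct) = 100
GFN = 9718 / 100 = 97.18

Answer: 97.18


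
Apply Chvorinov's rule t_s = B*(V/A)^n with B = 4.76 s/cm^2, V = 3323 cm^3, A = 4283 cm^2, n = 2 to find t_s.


Formula: t_s = B * (V/A)^n  (Chvorinov's rule, n=2)
Modulus M = V/A = 3323/4283 = 0.775858 cm
M^2 = 0.775858^2 = 0.601956 cm^2
t_s = 4.76 * 0.601956 = 2.8653 s

Final answer: 2.8653 s


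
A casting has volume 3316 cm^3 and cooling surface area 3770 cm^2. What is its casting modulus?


Formula: Casting Modulus M = V / A
M = 3316 cm^3 / 3770 cm^2 = 0.8796 cm

Final answer: 0.8796 cm


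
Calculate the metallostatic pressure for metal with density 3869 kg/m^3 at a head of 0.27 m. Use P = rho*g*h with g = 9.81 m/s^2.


Formula: P = rho * g * h
rho * g = 3869 * 9.81 = 37954.89 N/m^3
P = 37954.89 * 0.27 = 10247.8203 Pa


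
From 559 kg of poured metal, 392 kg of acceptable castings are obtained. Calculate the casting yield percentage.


Formula: Casting Yield = (W_good / W_total) * 100
Yield = (392 kg / 559 kg) * 100 = 70.1252%

70.1252%


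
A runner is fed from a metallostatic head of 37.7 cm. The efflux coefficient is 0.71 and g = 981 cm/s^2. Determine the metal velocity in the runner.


Formula: v = Cd * sqrt(2 * g * h)  (Torricelli with discharge coefficient)
2*g*h = 2 * 981 * 37.7 = 73967.4 cm^2/s^2
sqrt(73967.4) = 271.96948 cm/s
v = 0.71 * 271.96948 = 193.0983 cm/s

Answer: 193.0983 cm/s


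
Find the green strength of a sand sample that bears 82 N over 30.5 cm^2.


Formula: Compressive Strength = Force / Area
Strength = 82 N / 30.5 cm^2 = 2.6885 N/cm^2

2.6885 N/cm^2


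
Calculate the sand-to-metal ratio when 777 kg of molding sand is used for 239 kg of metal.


Formula: Sand-to-Metal Ratio = W_sand / W_metal
Ratio = 777 kg / 239 kg = 3.2510

3.2510


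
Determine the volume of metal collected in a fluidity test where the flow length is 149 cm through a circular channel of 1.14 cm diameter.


Formula: V = pi * (d/2)^2 * L  (cylinder volume)
Radius = 1.14/2 = 0.57 cm
V = pi * 0.57^2 * 149 = 152.0848 cm^3

152.0848 cm^3


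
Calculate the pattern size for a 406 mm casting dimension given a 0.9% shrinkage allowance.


Formula: L_pattern = L_casting * (1 + shrinkage_rate/100)
Shrinkage factor = 1 + 0.9/100 = 1.009
L_pattern = 406 mm * 1.009 = 409.6540 mm

Answer: 409.6540 mm


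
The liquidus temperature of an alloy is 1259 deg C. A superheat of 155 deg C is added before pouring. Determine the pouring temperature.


Formula: T_pour = T_melt + Superheat
T_pour = 1259 + 155 = 1414 deg C


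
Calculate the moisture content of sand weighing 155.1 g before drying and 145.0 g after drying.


Formula: MC = (W_wet - W_dry) / W_wet * 100
Water mass = 155.1 - 145.0 = 10.1 g
MC = 10.1 / 155.1 * 100 = 6.5119%

6.5119%


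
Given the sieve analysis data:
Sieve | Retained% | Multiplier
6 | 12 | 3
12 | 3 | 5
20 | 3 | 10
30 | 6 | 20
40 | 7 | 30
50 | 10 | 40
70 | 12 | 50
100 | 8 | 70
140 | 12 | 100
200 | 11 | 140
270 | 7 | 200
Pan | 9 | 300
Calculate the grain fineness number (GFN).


Formula: GFN = sum(pct * multiplier) / sum(pct)
sum(pct * multiplier) = 8811
sum(pct) = 100
GFN = 8811 / 100 = 88.11


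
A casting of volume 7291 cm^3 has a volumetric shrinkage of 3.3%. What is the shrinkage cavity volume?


Formula: V_shrink = V_casting * shrinkage_pct / 100
V_shrink = 7291 cm^3 * 3.3 / 100 = 240.6030 cm^3

Answer: 240.6030 cm^3


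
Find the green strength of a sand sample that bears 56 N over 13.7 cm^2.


Formula: Compressive Strength = Force / Area
Strength = 56 N / 13.7 cm^2 = 4.0876 N/cm^2

Final answer: 4.0876 N/cm^2


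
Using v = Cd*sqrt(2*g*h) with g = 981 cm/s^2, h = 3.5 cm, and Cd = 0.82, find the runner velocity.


Formula: v = Cd * sqrt(2 * g * h)  (Torricelli with discharge coefficient)
2*g*h = 2 * 981 * 3.5 = 6867.0 cm^2/s^2
sqrt(6867.0) = 82.86736 cm/s
v = 0.82 * 82.86736 = 67.9512 cm/s

67.9512 cm/s


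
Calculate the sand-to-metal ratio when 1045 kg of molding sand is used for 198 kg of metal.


Formula: Sand-to-Metal Ratio = W_sand / W_metal
Ratio = 1045 kg / 198 kg = 5.2778

Final answer: 5.2778


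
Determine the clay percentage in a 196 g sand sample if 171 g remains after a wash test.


Formula: Clay% = (W_total - W_washed) / W_total * 100
Clay mass = 196 - 171 = 25 g
Clay% = 25 / 196 * 100 = 12.7551%


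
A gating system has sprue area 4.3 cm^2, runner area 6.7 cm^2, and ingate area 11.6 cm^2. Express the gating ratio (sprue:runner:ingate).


Sprue:Runner:Ingate = 1 : 6.7/4.3 : 11.6/4.3 = 1:1.56:2.70

1:1.56:2.70


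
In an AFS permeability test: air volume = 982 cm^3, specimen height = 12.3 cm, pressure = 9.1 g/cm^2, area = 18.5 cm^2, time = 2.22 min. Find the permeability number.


Formula: Permeability Number P = (V * H) / (p * A * t)
Numerator: V * H = 982 * 12.3 = 12078.6
Denominator: p * A * t = 9.1 * 18.5 * 2.22 = 373.737
P = 12078.6 / 373.737 = 32.3184

32.3184


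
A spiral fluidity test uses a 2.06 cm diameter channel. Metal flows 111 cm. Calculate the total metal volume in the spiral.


Formula: V = pi * (d/2)^2 * L  (cylinder volume)
Radius = 2.06/2 = 1.03 cm
V = pi * 1.03^2 * 111 = 369.9536 cm^3

369.9536 cm^3


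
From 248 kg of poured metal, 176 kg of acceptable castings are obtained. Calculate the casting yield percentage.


Formula: Casting Yield = (W_good / W_total) * 100
Yield = (176 kg / 248 kg) * 100 = 70.9677%


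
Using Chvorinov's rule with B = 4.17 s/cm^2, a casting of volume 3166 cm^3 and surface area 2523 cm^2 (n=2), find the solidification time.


Formula: t_s = B * (V/A)^n  (Chvorinov's rule, n=2)
Modulus M = V/A = 3166/2523 = 1.254855 cm
M^2 = 1.254855^2 = 1.574661 cm^2
t_s = 4.17 * 1.574661 = 6.5663 s

Answer: 6.5663 s


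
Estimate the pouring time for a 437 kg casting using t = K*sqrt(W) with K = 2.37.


Formula: t = K * sqrt(W)
sqrt(W) = sqrt(437) = 20.90454
t = 2.37 * 20.90454 = 49.5438 s


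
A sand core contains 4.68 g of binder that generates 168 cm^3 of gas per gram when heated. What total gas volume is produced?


Formula: V_gas = W_binder * gas_evolution_rate
V = 4.68 g * 168 cm^3/g = 786.2400 cm^3

786.2400 cm^3


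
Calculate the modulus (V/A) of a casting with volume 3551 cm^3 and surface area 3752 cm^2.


Formula: Casting Modulus M = V / A
M = 3551 cm^3 / 3752 cm^2 = 0.9464 cm

Answer: 0.9464 cm


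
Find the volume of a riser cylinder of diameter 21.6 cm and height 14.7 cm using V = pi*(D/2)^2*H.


Formula: V = pi * (D/2)^2 * H  (cylinder volume)
Radius = D/2 = 21.6/2 = 10.8 cm
V = pi * 10.8^2 * 14.7 = 5386.5999 cm^3


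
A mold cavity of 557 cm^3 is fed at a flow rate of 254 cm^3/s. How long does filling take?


Formula: t_fill = V_mold / Q_flow
t = 557 cm^3 / 254 cm^3/s = 2.1929 s

2.1929 s


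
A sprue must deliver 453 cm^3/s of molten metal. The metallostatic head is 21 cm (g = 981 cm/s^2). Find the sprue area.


Formula: v = sqrt(2*g*h), A = Q/v
Velocity: v = sqrt(2 * 981 * 21) = sqrt(41202) = 202.9828 cm/s
Sprue area: A = Q / v = 453 / 202.9828 = 2.2317 cm^2


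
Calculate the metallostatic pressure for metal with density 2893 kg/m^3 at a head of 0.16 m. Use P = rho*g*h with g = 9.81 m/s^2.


Formula: P = rho * g * h
rho * g = 2893 * 9.81 = 28380.33 N/m^3
P = 28380.33 * 0.16 = 4540.8528 Pa


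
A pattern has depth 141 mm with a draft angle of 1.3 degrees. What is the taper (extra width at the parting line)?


Formula: taper = depth * tan(draft_angle)
tan(1.3 deg) = 0.0226932
taper = 141 mm * 0.0226932 = 3.1997 mm

3.1997 mm


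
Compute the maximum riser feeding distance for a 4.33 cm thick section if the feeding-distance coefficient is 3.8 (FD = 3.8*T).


Formula: FD = 3.8 * T  (riser feeding-distance rule)
FD = 3.8 * 4.33 cm = 16.4540 cm

Final answer: 16.4540 cm


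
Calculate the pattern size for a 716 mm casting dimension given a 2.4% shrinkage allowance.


Formula: L_pattern = L_casting * (1 + shrinkage_rate/100)
Shrinkage factor = 1 + 2.4/100 = 1.024
L_pattern = 716 mm * 1.024 = 733.1840 mm

Final answer: 733.1840 mm


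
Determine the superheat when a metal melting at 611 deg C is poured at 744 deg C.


Formula: Superheat = T_pour - T_melt
Superheat = 744 - 611 = 133 deg C

133 deg C


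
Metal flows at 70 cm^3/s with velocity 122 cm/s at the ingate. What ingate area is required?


Formula: A_ingate = Q / v  (continuity equation)
A = 70 cm^3/s / 122 cm/s = 0.5738 cm^2

0.5738 cm^2


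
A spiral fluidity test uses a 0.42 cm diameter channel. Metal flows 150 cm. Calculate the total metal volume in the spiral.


Formula: V = pi * (d/2)^2 * L  (cylinder volume)
Radius = 0.42/2 = 0.21 cm
V = pi * 0.21^2 * 150 = 20.7816 cm^3

20.7816 cm^3


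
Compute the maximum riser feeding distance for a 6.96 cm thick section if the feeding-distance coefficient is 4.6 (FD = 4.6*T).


Formula: FD = 4.6 * T  (riser feeding-distance rule)
FD = 4.6 * 6.96 cm = 32.0160 cm

Answer: 32.0160 cm


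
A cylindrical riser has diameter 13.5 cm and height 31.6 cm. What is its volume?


Formula: V = pi * (D/2)^2 * H  (cylinder volume)
Radius = D/2 = 13.5/2 = 6.75 cm
V = pi * 6.75^2 * 31.6 = 4523.1866 cm^3

Final answer: 4523.1866 cm^3


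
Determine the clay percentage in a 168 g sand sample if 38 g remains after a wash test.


Formula: Clay% = (W_total - W_washed) / W_total * 100
Clay mass = 168 - 38 = 130 g
Clay% = 130 / 168 * 100 = 77.3810%


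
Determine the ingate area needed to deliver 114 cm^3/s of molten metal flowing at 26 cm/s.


Formula: A_ingate = Q / v  (continuity equation)
A = 114 cm^3/s / 26 cm/s = 4.3846 cm^2


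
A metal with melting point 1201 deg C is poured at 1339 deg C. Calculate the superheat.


Formula: Superheat = T_pour - T_melt
Superheat = 1339 - 1201 = 138 deg C

Answer: 138 deg C


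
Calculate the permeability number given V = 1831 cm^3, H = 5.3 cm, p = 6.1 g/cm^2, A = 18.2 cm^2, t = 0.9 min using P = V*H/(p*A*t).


Formula: Permeability Number P = (V * H) / (p * A * t)
Numerator: V * H = 1831 * 5.3 = 9704.3
Denominator: p * A * t = 6.1 * 18.2 * 0.9 = 99.918
P = 9704.3 / 99.918 = 97.1226


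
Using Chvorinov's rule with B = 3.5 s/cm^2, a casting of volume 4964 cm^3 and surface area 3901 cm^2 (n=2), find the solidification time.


Formula: t_s = B * (V/A)^n  (Chvorinov's rule, n=2)
Modulus M = V/A = 4964/3901 = 1.272494 cm
M^2 = 1.272494^2 = 1.619241 cm^2
t_s = 3.5 * 1.619241 = 5.6673 s

5.6673 s


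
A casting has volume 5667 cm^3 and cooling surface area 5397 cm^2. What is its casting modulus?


Formula: Casting Modulus M = V / A
M = 5667 cm^3 / 5397 cm^2 = 1.0500 cm

Answer: 1.0500 cm


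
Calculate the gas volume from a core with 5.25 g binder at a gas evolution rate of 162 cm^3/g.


Formula: V_gas = W_binder * gas_evolution_rate
V = 5.25 g * 162 cm^3/g = 850.5000 cm^3

850.5000 cm^3


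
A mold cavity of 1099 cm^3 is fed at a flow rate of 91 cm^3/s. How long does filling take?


Formula: t_fill = V_mold / Q_flow
t = 1099 cm^3 / 91 cm^3/s = 12.0769 s


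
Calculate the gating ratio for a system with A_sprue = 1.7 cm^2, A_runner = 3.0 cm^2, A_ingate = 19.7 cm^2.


Sprue:Runner:Ingate = 1 : 3.0/1.7 : 19.7/1.7 = 1:1.76:11.59

1:1.76:11.59


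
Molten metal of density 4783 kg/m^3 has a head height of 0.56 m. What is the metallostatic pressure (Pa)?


Formula: P = rho * g * h
rho * g = 4783 * 9.81 = 46921.23 N/m^3
P = 46921.23 * 0.56 = 26275.8888 Pa

Final answer: 26275.8888 Pa


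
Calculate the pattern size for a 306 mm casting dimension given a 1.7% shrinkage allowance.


Formula: L_pattern = L_casting * (1 + shrinkage_rate/100)
Shrinkage factor = 1 + 1.7/100 = 1.017
L_pattern = 306 mm * 1.017 = 311.2020 mm


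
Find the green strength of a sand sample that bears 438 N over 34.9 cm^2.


Formula: Compressive Strength = Force / Area
Strength = 438 N / 34.9 cm^2 = 12.5501 N/cm^2


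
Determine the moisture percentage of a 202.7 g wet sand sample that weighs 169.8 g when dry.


Formula: MC = (W_wet - W_dry) / W_wet * 100
Water mass = 202.7 - 169.8 = 32.9 g
MC = 32.9 / 202.7 * 100 = 16.2309%


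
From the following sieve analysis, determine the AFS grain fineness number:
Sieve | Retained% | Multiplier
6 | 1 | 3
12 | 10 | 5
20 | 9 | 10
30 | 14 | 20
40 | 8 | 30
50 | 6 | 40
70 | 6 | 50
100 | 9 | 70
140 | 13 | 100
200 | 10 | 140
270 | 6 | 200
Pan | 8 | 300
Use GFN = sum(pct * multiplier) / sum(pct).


Formula: GFN = sum(pct * multiplier) / sum(pct)
sum(pct * multiplier) = 8133
sum(pct) = 100
GFN = 8133 / 100 = 81.33


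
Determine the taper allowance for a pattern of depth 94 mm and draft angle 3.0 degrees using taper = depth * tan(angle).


Formula: taper = depth * tan(draft_angle)
tan(3.0 deg) = 0.0524078
taper = 94 mm * 0.0524078 = 4.9263 mm

Final answer: 4.9263 mm


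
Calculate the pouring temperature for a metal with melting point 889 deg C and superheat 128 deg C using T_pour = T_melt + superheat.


Formula: T_pour = T_melt + Superheat
T_pour = 889 + 128 = 1017 deg C


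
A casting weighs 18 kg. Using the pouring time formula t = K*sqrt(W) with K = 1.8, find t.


Formula: t = K * sqrt(W)
sqrt(W) = sqrt(18) = 4.24264
t = 1.8 * 4.24264 = 7.6368 s

Final answer: 7.6368 s


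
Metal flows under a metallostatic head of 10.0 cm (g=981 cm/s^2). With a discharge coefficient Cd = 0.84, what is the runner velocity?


Formula: v = Cd * sqrt(2 * g * h)  (Torricelli with discharge coefficient)
2*g*h = 2 * 981 * 10.0 = 19620.0 cm^2/s^2
sqrt(19620.0) = 140.07141 cm/s
v = 0.84 * 140.07141 = 117.6600 cm/s

Answer: 117.6600 cm/s
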